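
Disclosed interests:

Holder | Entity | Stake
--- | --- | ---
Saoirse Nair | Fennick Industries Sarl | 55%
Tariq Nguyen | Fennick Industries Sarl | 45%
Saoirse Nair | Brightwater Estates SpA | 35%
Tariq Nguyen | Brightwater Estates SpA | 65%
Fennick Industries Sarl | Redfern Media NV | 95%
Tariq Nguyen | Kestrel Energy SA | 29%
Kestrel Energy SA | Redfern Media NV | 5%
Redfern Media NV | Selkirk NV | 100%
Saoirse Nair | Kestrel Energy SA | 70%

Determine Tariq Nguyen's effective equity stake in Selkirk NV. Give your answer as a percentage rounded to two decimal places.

Tariq reaches Selkirk along 2 paths.
Via Kestrel → Redfern: 29% × 5% × 100% = 1.45%.
Via Fennick → Redfern: 45% × 95% × 100% = 42.75%.
Total: 1.45% + 42.75% = 44.2%.
Rounded: 44.20%.

44.20%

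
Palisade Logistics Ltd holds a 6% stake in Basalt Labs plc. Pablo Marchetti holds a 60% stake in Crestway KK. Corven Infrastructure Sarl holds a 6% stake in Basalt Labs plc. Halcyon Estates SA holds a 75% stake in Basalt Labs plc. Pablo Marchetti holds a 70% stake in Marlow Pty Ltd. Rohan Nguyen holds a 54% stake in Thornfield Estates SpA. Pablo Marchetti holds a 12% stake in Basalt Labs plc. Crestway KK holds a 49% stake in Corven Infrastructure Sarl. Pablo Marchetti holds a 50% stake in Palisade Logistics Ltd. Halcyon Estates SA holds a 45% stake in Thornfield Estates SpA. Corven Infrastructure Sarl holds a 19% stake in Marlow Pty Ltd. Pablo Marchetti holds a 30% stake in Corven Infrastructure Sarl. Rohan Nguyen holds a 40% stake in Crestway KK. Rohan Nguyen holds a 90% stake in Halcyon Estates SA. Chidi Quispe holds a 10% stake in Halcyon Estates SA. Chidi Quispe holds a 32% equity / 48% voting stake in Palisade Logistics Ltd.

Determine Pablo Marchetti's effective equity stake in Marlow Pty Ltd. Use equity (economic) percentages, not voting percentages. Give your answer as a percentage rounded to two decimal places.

Pablo reaches Marlow along 3 paths.
Direct stake: 70% = 70%.
Via Crestway → Corven: 60% × 49% × 19% = 5.586%.
Via Corven: 30% × 19% = 5.7%.
Total: 70% + 5.586% + 5.7% = 81.286%.
Rounded: 81.29%.

81.29%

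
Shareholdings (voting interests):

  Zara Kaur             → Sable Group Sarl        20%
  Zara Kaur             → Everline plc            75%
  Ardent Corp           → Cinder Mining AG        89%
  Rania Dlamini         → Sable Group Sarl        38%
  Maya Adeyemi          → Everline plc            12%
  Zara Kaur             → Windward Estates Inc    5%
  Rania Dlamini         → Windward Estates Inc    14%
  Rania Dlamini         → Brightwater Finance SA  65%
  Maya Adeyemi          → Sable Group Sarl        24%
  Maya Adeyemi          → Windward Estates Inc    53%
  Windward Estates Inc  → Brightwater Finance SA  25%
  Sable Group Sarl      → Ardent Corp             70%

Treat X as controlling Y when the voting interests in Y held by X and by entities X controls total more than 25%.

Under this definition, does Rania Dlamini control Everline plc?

Rania holds 38% of Sable, so Rania controls Sable.
Sable holds 70% of Ardent, so Rania controls Ardent.
Rania holds 65% of Brightwater, so Rania controls Brightwater.
Ardent holds 89% of Cinder, so Rania controls Cinder.
Neither Rania nor any entity Rania controls holds any voting interest in Everline.
So Rania does not control Everline.

No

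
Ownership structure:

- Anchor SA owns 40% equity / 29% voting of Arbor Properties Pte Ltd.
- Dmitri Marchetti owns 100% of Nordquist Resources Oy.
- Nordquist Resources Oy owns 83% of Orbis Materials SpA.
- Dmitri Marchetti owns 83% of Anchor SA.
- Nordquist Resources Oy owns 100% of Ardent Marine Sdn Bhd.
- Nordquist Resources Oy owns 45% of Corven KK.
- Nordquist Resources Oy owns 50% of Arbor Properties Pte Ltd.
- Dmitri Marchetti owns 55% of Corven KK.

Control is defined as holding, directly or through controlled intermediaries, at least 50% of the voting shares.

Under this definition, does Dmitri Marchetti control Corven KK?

Yes

Dmitri holds 100% of Nordquist, so Dmitri controls Nordquist.
Nordquist and Dmitri together hold 45% + 55% = 100% of Corven, so Dmitri controls Corven.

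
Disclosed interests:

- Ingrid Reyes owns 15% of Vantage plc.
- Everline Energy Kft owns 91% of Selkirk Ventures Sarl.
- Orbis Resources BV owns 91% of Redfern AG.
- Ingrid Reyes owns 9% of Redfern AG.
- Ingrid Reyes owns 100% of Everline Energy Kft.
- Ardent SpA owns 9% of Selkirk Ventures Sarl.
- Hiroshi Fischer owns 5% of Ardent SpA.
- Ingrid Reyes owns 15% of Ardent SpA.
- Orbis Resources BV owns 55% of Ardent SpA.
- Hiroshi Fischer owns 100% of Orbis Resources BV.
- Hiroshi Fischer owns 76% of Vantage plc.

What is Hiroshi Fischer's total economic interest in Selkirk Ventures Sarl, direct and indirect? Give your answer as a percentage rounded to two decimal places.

Hiroshi reaches Selkirk along 2 paths.
Via Ardent: 5% × 9% = 0.45%.
Via Orbis → Ardent: 100% × 55% × 9% = 4.95%.
Total: 0.45% + 4.95% = 5.4%.
Rounded: 5.40%.

5.40%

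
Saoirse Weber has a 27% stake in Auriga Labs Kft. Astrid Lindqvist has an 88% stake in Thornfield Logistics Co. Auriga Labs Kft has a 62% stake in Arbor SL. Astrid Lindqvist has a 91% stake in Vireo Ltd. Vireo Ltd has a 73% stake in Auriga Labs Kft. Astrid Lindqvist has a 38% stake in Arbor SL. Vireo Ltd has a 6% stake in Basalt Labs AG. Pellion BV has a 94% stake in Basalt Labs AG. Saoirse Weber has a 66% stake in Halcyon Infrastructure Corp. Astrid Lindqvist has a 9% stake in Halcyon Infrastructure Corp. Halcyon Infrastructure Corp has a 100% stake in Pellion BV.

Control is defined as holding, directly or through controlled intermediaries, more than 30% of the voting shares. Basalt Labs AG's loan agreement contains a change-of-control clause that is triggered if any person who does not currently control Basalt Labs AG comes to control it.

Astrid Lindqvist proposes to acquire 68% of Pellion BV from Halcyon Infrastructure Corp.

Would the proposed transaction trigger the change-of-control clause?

The purchase adds only to Astrid's holdings (Halcyon's stake shrinks), so Astrid is the only person who could newly come to control Basalt.
Astrid holds 91% of Vireo, so Astrid controls Vireo.
Vireo holds 73% of Auriga, so Astrid controls Auriga.
Astrid and Auriga together hold 38% + 62% = 100% of Arbor, so Astrid controls Arbor.
Astrid holds 88% of Thornfield, so Astrid controls Thornfield.
In Basalt, Astrid's side holds only 6%, not > 30%.
So before the transaction, Astrid does not control Basalt.
After the purchase, Astrid holds 68% of Pellion directly, and Halcyon's stake falls to 32%.
Astrid holds 68% of Pellion, so Astrid controls Pellion.
Pellion and Vireo together hold 94% + 6% = 100% of Basalt, so Astrid controls Basalt.
Astrid did not control Basalt before and does after, so the clause is triggered.

Yes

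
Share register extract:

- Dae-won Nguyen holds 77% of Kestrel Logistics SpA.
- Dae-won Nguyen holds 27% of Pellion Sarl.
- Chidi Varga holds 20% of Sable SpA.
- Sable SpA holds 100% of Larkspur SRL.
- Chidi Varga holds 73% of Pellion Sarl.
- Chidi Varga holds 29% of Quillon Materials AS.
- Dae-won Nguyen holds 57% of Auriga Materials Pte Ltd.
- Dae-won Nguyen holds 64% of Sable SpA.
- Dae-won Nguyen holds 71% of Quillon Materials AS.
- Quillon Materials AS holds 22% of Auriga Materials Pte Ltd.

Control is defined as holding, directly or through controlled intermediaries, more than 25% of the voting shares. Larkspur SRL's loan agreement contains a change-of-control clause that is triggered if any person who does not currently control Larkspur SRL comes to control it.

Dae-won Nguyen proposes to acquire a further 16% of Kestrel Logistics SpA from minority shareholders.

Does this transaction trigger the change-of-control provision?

The purchase changes only Dae-won's holdings, so Dae-won is the only person who could newly come to control Larkspur.
Dae-won holds 64% of Sable, so Dae-won controls Sable.
Sable holds 100% of Larkspur, so Dae-won controls Larkspur.
So Dae-won already controls Larkspur before the transaction.
After the purchase, Dae-won's direct stake in Kestrel rises to 77% + 16% = 93%.
Dae-won controlled Larkspur already, so this is not a new person acquiring control; every other person's position is unchanged or reduced.
No new person acquires control, so the clause is not triggered.

No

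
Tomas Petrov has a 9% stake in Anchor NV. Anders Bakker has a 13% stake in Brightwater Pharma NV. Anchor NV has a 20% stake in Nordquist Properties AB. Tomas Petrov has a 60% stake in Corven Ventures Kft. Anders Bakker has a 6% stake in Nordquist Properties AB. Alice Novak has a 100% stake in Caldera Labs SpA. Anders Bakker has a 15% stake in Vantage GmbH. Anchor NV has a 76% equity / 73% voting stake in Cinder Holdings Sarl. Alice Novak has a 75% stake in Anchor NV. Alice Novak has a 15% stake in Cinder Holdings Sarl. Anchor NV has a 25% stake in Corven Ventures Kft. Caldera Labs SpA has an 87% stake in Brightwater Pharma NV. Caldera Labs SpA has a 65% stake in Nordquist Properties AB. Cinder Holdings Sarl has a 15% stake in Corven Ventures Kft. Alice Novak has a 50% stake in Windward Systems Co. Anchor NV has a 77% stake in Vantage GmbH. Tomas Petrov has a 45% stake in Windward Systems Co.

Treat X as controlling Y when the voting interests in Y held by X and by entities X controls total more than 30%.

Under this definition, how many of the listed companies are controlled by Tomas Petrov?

2

Tomas holds 45% of Windward, so Tomas controls Windward.
Tomas holds 60% of Corven, so Tomas controls Corven.
No other company's threshold is met.
Tomas controls 2 companies.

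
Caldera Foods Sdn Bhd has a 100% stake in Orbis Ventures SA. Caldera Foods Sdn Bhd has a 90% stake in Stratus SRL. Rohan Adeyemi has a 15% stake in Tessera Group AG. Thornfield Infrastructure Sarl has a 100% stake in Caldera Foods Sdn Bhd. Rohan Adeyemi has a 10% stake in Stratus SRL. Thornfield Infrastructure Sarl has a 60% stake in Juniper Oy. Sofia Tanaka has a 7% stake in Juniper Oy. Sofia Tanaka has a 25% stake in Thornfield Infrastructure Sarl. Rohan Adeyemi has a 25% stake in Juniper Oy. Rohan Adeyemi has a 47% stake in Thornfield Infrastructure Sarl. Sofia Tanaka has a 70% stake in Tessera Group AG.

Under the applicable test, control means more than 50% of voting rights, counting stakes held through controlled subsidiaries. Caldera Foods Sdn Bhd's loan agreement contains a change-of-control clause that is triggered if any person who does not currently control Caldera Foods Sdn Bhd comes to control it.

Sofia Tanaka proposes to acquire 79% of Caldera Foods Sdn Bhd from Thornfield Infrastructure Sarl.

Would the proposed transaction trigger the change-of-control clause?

Yes

The purchase adds only to Sofia's holdings (Thornfield's stake shrinks), so Sofia is the only person who could newly come to control Caldera.
Sofia holds 70% of Tessera, so Sofia controls Tessera.
Neither Sofia nor any entity Sofia controls holds any voting interest in Caldera.
So before the transaction, Sofia does not control Caldera.
After the purchase, Sofia holds 79% of Caldera directly, and Thornfield's stake falls to 21%.
Sofia holds 79% of Caldera, so Sofia controls Caldera.
Sofia did not control Caldera before and does after, so the clause is triggered.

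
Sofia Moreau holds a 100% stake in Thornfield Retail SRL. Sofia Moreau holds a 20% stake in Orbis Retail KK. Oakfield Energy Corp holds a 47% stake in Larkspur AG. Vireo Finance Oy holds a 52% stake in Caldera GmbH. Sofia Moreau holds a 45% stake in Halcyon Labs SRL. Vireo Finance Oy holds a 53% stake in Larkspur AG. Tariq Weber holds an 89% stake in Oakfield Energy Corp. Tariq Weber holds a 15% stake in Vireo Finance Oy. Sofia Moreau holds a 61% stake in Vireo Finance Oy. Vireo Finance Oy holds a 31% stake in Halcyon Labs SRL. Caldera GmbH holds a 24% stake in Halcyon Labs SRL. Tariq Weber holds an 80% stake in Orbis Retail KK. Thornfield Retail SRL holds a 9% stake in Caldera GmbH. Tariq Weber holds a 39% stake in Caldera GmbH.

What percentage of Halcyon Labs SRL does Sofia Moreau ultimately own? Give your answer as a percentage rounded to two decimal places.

73.68%

Sofia reaches Halcyon along 4 paths.
Direct stake: 45% = 45%.
Via Vireo: 61% × 31% = 18.91%.
Via Vireo → Caldera: 61% × 52% × 24% = 7.6128%.
Via Thornfield → Caldera: 100% × 9% × 24% = 2.16%.
Total: 45% + 18.91% + 7.6128% + 2.16% = 73.6828%.
Rounded: 73.68%.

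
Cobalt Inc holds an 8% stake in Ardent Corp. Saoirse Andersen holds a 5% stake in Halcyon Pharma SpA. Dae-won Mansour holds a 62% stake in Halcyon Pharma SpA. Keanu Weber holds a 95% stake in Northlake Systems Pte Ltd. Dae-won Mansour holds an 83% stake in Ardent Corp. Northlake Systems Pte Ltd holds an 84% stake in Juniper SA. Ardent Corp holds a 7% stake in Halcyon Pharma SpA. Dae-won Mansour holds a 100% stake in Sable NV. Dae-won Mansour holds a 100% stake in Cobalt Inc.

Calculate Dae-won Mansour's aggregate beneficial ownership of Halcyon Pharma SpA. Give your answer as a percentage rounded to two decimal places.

68.37%

Dae-won reaches Halcyon along 3 paths.
Via Ardent: 83% × 7% = 5.81%.
Via Cobalt → Ardent: 100% × 8% × 7% = 0.56%.
Direct stake: 62% = 62%.
Total: 5.81% + 0.56% + 62% = 68.37%.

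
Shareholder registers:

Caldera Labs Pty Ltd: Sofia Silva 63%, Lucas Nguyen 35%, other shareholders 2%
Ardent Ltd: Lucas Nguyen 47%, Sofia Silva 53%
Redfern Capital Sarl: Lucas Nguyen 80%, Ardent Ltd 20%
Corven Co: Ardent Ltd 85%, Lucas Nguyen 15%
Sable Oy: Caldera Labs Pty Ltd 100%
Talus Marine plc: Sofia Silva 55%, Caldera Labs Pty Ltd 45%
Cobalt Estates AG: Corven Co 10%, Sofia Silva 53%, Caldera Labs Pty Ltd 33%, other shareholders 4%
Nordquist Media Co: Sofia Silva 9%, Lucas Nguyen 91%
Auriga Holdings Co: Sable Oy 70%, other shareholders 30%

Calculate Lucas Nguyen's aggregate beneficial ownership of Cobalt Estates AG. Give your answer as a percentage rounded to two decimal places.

17.05%

Lucas reaches Cobalt along 3 paths.
Via Ardent → Corven: 47% × 85% × 10% = 3.995%.
Via Corven: 15% × 10% = 1.5%.
Via Caldera: 35% × 33% = 11.55%.
Total: 3.995% + 1.5% + 11.55% = 17.045%.
Rounded: 17.05%.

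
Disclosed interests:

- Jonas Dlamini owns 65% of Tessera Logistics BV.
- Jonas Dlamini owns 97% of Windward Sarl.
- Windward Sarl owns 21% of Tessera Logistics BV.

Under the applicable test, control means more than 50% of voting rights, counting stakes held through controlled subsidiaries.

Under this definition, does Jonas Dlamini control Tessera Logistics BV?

Yes

Jonas holds 97% of Windward, so Jonas controls Windward.
Windward and Jonas together hold 21% + 65% = 86% of Tessera, so Jonas controls Tessera.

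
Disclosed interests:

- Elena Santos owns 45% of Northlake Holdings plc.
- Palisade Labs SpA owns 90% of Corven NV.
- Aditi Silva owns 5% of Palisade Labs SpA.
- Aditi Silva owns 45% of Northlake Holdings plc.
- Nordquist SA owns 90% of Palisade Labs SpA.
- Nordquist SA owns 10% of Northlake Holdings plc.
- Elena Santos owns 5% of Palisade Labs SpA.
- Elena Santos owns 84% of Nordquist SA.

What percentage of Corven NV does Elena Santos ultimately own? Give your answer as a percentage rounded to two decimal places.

Elena reaches Corven along 2 paths.
Via Palisade: 5% × 90% = 4.5%.
Via Nordquist → Palisade: 84% × 90% × 90% = 68.04%.
Total: 4.5% + 68.04% = 72.54%.

72.54%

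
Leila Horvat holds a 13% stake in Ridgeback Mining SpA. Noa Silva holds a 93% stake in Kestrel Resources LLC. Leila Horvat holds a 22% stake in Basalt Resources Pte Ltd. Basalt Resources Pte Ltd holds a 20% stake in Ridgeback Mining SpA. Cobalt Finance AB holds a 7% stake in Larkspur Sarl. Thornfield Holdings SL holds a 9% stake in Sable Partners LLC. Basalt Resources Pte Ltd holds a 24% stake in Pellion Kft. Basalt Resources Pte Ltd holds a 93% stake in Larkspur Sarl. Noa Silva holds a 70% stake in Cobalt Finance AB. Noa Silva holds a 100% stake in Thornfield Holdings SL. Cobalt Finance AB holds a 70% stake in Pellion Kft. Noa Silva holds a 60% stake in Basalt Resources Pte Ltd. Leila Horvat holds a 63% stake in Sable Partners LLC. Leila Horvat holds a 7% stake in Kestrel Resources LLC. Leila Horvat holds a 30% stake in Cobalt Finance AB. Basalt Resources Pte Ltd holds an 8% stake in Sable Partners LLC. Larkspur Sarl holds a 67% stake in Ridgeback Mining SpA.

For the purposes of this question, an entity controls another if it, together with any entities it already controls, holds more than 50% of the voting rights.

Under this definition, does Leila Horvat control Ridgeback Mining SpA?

No

Leila holds 63% of Sable, so Leila controls Sable.
In Ridgeback, Leila's side holds only 13%, not > 50%.
So Leila does not control Ridgeback.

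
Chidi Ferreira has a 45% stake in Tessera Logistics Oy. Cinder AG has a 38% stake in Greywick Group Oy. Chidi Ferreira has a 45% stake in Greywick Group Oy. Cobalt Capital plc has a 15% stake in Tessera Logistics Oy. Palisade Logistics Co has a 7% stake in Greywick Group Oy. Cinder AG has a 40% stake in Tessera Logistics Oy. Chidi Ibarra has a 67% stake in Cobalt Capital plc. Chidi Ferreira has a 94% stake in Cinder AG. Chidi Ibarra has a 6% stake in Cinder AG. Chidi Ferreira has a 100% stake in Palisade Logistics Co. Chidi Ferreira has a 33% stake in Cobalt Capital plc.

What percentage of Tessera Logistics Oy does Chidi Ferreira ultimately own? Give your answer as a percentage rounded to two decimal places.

Chidi Ferreira reaches Tessera along 3 paths.
Via Cobalt: 33% × 15% = 4.95%.
Direct stake: 45% = 45%.
Via Cinder: 94% × 40% = 37.6%.
Total: 4.95% + 45% + 37.6% = 87.55%.

87.55%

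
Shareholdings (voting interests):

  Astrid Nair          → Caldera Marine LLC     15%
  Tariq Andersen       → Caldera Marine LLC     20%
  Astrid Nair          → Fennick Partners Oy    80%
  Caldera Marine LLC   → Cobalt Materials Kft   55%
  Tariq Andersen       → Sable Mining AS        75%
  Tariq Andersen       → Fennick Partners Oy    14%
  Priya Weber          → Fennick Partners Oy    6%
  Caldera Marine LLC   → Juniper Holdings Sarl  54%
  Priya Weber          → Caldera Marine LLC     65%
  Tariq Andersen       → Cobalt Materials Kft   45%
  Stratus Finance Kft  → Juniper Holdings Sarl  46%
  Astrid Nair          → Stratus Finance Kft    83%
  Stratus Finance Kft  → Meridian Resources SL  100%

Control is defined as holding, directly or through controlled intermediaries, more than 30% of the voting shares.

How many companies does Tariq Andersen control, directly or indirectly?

Tariq holds 45% of Cobalt, so Tariq controls Cobalt.
Tariq holds 75% of Sable, so Tariq controls Sable.
No other company's threshold is met.
Tariq controls 2 companies.

2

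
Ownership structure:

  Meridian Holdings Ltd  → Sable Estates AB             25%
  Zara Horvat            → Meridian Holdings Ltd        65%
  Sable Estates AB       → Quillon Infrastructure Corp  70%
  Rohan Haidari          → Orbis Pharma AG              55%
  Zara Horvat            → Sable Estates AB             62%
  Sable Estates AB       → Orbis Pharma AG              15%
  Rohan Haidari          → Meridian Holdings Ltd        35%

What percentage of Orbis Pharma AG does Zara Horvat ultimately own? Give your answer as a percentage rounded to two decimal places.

11.74%

Zara reaches Orbis along 2 paths.
Via Meridian → Sable: 65% × 25% × 15% = 2.4375%.
Via Sable: 62% × 15% = 9.3%.
Total: 2.4375% + 9.3% = 11.7375%.
Rounded: 11.74%.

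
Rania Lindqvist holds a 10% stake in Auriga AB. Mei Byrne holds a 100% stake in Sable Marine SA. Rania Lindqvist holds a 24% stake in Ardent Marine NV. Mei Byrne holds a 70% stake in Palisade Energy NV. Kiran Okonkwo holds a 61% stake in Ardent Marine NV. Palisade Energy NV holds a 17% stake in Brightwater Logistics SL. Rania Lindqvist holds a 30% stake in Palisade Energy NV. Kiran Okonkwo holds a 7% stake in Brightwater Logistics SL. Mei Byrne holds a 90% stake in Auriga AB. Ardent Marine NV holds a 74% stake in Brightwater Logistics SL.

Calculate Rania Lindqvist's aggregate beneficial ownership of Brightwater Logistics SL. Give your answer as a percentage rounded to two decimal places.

22.86%

Rania reaches Brightwater along 2 paths.
Via Ardent: 24% × 74% = 17.76%.
Via Palisade: 30% × 17% = 5.1%.
Total: 17.76% + 5.1% = 22.86%.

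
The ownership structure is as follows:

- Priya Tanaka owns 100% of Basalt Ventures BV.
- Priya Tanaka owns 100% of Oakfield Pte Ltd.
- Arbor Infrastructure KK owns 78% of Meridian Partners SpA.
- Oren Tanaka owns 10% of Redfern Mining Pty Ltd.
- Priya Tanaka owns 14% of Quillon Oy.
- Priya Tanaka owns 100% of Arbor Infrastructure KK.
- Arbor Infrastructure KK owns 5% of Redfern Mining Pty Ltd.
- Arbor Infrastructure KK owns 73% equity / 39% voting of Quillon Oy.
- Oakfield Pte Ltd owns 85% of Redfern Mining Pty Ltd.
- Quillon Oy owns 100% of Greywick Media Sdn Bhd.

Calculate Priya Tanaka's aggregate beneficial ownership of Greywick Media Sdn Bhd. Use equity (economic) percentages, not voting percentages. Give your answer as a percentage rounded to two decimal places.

Priya reaches Greywick along 2 paths.
Via Arbor → Quillon: 100% × 73% × 100% = 73%.
Via Quillon: 14% × 100% = 14%.
Total: 73% + 14% = 87%.
Rounded: 87.00%.

87.00%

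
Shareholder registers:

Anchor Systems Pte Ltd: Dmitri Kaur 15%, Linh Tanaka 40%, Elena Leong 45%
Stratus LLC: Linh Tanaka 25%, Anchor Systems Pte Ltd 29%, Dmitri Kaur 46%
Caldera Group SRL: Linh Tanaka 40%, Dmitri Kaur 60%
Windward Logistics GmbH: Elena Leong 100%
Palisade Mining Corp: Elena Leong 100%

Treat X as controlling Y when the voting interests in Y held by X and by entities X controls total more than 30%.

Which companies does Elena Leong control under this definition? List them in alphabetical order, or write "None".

Elena holds 45% of Anchor, so Elena controls Anchor.
Elena holds 100% of Windward, so Elena controls Windward.
Elena holds 100% of Palisade, so Elena controls Palisade.
No other company's threshold is met.

Anchor Systems Pte Ltd, Palisade Mining Corp, Windward Logistics GmbH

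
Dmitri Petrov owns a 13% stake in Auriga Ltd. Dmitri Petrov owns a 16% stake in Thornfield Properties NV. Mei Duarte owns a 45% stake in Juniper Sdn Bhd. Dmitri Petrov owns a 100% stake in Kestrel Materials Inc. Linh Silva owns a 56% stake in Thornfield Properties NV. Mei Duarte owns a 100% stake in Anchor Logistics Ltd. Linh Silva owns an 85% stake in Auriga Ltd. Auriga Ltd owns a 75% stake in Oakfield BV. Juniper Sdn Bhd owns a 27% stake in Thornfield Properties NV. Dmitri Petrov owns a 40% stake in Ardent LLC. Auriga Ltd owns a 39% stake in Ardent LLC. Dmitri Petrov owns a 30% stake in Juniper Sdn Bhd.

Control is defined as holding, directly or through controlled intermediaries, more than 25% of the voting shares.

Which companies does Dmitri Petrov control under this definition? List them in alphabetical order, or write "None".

Ardent LLC, Juniper Sdn Bhd, Kestrel Materials Inc, Thornfield Properties NV

Dmitri holds 30% of Juniper, so Dmitri controls Juniper.
Dmitri and Juniper together hold 16% + 27% = 43% of Thornfield, so Dmitri controls Thornfield.
Dmitri holds 40% of Ardent, so Dmitri controls Ardent.
Dmitri holds 100% of Kestrel, so Dmitri controls Kestrel.
No other company's threshold is met.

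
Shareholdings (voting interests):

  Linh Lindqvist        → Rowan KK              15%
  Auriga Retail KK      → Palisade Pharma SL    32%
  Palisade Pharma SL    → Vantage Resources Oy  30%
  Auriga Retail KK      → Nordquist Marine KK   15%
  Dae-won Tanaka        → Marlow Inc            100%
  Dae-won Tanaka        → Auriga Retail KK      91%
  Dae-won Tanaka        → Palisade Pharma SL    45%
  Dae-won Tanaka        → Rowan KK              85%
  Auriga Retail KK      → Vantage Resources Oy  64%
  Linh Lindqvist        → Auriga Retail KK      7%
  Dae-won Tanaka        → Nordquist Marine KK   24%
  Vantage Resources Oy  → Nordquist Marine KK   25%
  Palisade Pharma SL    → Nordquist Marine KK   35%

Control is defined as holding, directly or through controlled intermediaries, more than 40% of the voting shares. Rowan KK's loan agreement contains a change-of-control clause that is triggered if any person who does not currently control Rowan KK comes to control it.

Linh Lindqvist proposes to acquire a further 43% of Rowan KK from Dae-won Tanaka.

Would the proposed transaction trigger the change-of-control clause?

The purchase adds only to Linh's holdings (Dae-won's stake shrinks), so Linh is the only person who could newly come to control Rowan.
Linh's largest direct stake is 15% in Rowan, which does not meet the threshold, so Linh controls no company.
In Rowan, Linh's side holds only 15%, not > 40%.
So before the transaction, Linh does not control Rowan.
After the purchase, Linh's direct stake in Rowan rises to 15% + 43% = 58%, and Dae-won's stake falls to 42%.
Linh holds 58% of Rowan, so Linh controls Rowan.
Linh did not control Rowan before and does after, so the clause is triggered.

Yes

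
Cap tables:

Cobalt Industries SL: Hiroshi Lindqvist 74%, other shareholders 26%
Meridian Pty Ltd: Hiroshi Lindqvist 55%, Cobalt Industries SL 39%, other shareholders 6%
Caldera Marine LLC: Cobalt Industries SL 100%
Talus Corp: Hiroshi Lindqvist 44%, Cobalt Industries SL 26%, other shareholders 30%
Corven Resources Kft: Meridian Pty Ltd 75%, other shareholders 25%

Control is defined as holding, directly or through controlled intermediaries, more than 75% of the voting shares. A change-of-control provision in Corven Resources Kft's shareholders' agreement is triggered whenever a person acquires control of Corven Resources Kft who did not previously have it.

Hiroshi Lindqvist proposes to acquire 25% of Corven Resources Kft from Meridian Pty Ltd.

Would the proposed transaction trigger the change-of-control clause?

The purchase adds only to Hiroshi's holdings (Meridian's stake shrinks), so Hiroshi is the only person who could newly come to control Corven.
Hiroshi's largest direct stake is 74% in Cobalt, which does not meet the threshold, so Hiroshi controls no company.
Neither Hiroshi nor any entity Hiroshi controls holds any voting interest in Corven.
So before the transaction, Hiroshi does not control Corven.
After the purchase, Hiroshi holds 25% of Corven directly, and Meridian's stake falls to 50%.
After the transaction, Hiroshi's side holds 25% of Corven, not > 75%, so Hiroshi still does not control Corven.
No new person acquires control, so the clause is not triggered.

No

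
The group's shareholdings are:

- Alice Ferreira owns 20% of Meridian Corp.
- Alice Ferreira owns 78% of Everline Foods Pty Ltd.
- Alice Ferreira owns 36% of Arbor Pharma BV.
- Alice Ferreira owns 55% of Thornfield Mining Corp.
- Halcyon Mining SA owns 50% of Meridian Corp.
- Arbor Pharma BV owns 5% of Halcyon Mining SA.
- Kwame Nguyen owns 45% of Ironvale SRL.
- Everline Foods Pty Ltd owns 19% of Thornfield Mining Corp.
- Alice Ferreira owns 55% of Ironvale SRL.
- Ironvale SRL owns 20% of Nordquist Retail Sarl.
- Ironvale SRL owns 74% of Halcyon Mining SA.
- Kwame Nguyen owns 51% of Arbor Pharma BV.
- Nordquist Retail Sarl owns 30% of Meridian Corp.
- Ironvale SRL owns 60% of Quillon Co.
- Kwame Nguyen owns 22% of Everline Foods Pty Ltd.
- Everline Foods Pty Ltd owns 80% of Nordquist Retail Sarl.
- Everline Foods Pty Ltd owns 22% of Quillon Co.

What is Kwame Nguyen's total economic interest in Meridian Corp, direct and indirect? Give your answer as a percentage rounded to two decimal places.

25.91%

Kwame reaches Meridian along 4 paths.
Via Everline → Nordquist: 22% × 80% × 30% = 5.28%.
Via Ironvale → Nordquist: 45% × 20% × 30% = 2.7%.
Via Ironvale → Halcyon: 45% × 74% × 50% = 16.65%.
Via Arbor → Halcyon: 51% × 5% × 50% = 1.275%.
Total: 5.28% + 2.7% + 16.65% + 1.275% = 25.905%.
Rounded: 25.91%.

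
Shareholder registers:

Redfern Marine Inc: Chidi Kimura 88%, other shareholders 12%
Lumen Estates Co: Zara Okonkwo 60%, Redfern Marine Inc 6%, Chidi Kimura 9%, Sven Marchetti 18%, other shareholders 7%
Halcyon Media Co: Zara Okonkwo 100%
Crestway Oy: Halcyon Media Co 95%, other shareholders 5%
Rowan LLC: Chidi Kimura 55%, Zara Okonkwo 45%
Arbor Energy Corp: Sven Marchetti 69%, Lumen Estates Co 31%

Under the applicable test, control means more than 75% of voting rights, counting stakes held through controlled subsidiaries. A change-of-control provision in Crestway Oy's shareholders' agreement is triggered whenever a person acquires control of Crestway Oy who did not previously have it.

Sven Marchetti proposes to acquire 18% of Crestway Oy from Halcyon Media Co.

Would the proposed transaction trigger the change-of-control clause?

The purchase adds only to Sven's holdings (Halcyon's stake shrinks), so Sven is the only person who could newly come to control Crestway.
Sven's largest direct stake is 69% in Arbor, which does not meet the threshold, so Sven controls no company.
Neither Sven nor any entity Sven controls holds any voting interest in Crestway.
So before the transaction, Sven does not control Crestway.
After the purchase, Sven holds 18% of Crestway directly, and Halcyon's stake falls to 77%.
After the transaction, Sven's side holds 18% of Crestway, not > 75%, so Sven still does not control Crestway.
No new person acquires control, so the clause is not triggered.

No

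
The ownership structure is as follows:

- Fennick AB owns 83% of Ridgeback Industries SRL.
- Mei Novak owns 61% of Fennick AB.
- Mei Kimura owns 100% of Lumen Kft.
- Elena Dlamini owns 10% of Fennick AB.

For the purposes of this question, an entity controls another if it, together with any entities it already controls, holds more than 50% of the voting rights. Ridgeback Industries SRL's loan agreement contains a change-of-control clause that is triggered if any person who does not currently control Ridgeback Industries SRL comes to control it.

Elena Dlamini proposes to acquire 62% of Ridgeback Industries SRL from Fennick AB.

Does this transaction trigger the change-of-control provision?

The purchase adds only to Elena's holdings (Fennick's stake shrinks), so Elena is the only person who could newly come to control Ridgeback.
Elena's largest direct stake is 10% in Fennick, which does not meet the threshold, so Elena controls no company.
Neither Elena nor any entity Elena controls holds any voting interest in Ridgeback.
So before the transaction, Elena does not control Ridgeback.
After the purchase, Elena holds 62% of Ridgeback directly, and Fennick's stake falls to 21%.
Elena holds 62% of Ridgeback, so Elena controls Ridgeback.
Elena did not control Ridgeback before and does after, so the clause is triggered.

Yes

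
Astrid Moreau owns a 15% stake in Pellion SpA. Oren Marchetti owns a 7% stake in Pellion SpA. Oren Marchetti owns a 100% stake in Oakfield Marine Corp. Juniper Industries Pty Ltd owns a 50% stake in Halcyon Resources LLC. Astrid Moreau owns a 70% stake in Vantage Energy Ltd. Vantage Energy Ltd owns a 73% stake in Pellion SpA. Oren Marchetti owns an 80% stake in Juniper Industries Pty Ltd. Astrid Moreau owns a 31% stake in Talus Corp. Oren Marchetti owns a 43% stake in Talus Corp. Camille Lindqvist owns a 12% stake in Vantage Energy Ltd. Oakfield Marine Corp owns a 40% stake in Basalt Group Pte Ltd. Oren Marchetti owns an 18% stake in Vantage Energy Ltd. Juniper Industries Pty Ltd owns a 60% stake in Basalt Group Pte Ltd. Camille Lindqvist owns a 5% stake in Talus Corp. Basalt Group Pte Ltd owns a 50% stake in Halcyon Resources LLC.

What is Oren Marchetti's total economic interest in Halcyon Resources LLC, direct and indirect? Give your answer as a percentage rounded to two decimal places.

84.00%

Oren reaches Halcyon along 3 paths.
Via Juniper: 80% × 50% = 40%.
Via Oakfield → Basalt: 100% × 40% × 50% = 20%.
Via Juniper → Basalt: 80% × 60% × 50% = 24%.
Total: 40% + 20% + 24% = 84%.
Rounded: 84.00%.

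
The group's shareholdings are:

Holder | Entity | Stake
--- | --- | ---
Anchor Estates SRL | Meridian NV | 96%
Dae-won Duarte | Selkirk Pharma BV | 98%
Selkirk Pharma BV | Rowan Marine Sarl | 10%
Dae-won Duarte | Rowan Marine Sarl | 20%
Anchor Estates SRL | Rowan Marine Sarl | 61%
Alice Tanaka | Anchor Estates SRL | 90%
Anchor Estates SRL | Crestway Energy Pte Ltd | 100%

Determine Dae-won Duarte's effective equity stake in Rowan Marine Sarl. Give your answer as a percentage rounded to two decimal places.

Dae-won reaches Rowan along 2 paths.
Direct stake: 20% = 20%.
Via Selkirk: 98% × 10% = 9.8%.
Total: 20% + 9.8% = 29.8%.
Rounded: 29.80%.

29.80%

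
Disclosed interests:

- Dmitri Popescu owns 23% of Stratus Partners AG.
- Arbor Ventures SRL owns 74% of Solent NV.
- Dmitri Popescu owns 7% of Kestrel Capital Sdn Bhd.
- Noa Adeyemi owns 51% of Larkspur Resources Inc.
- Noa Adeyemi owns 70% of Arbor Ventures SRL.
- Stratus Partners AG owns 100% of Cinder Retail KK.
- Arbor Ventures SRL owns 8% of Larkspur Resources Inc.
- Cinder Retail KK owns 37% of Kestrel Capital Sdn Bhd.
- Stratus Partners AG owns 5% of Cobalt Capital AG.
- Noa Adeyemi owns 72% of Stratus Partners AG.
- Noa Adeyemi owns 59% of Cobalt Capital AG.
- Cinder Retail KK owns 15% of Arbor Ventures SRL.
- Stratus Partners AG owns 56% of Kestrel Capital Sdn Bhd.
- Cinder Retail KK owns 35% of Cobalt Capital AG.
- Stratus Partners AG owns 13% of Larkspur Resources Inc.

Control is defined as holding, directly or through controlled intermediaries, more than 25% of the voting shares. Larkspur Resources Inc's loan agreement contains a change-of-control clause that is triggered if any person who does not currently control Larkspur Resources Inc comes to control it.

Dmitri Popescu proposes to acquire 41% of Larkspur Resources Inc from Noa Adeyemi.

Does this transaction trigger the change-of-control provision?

The purchase adds only to Dmitri's holdings (Noa's stake shrinks), so Dmitri is the only person who could newly come to control Larkspur.
Dmitri's largest direct stake is 23% in Stratus, which does not meet the threshold, so Dmitri controls no company.
Neither Dmitri nor any entity Dmitri controls holds any voting interest in Larkspur.
So before the transaction, Dmitri does not control Larkspur.
After the purchase, Dmitri holds 41% of Larkspur directly, and Noa's stake falls to 10%.
Dmitri holds 41% of Larkspur, so Dmitri controls Larkspur.
Dmitri did not control Larkspur before and does after, so the clause is triggered.

Yes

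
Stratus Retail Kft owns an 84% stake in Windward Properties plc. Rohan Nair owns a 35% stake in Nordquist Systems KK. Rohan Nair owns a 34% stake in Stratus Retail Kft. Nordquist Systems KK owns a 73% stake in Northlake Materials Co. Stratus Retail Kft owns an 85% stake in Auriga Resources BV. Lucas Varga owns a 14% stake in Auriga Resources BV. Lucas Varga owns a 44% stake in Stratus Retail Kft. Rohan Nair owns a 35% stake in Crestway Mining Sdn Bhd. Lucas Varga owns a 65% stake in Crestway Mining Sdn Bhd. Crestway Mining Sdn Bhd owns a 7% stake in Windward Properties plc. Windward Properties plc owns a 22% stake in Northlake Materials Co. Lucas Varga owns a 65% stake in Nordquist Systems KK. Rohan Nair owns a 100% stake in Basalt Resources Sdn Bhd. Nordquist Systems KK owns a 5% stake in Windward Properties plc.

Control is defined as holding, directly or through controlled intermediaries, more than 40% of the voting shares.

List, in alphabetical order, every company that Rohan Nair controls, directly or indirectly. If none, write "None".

Basalt Resources Sdn Bhd

Rohan holds 100% of Basalt, so Rohan controls Basalt.
No other company's threshold is met.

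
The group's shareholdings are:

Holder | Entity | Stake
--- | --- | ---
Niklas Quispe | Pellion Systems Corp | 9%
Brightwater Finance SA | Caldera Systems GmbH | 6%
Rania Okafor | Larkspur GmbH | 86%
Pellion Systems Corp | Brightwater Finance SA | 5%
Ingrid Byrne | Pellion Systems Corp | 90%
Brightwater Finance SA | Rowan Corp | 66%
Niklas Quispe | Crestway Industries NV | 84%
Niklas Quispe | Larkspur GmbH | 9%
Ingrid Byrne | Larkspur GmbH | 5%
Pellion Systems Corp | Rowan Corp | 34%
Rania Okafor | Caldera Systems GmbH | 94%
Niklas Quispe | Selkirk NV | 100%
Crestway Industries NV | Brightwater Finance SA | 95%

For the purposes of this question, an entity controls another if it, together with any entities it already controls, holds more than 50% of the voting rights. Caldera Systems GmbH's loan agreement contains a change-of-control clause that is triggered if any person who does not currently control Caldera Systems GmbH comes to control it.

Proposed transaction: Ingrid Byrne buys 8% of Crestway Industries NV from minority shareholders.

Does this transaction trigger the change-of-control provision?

The purchase changes only Ingrid's holdings, so Ingrid is the only person who could newly come to control Caldera.
Ingrid holds 90% of Pellion, so Ingrid controls Pellion.
Neither Ingrid nor any entity Ingrid controls holds any voting interest in Caldera.
So before the transaction, Ingrid does not control Caldera.
After the purchase, Ingrid holds 8% of Crestway directly.
Ingrid's side now holds 8% of Crestway, not > 50%, so Ingrid still does not control Crestway.
After the transaction, neither Ingrid nor any entity Ingrid controls holds a voting interest in Caldera, so Ingrid still does not control it.
No new person acquires control, so the clause is not triggered.

No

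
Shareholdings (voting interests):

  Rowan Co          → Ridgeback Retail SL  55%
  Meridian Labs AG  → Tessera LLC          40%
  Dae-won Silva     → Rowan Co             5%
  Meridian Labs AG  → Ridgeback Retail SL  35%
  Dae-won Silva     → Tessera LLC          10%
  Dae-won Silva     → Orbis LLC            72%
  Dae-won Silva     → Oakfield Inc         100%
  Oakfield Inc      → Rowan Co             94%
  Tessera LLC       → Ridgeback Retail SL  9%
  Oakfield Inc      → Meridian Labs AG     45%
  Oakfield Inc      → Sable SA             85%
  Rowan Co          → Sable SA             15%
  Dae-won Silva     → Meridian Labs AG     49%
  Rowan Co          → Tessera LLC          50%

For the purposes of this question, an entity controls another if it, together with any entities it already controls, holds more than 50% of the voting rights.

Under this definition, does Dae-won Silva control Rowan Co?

Yes

Dae-won holds 100% of Oakfield, so Dae-won controls Oakfield.
Oakfield and Dae-won together hold 94% + 5% = 99% of Rowan, so Dae-won controls Rowan.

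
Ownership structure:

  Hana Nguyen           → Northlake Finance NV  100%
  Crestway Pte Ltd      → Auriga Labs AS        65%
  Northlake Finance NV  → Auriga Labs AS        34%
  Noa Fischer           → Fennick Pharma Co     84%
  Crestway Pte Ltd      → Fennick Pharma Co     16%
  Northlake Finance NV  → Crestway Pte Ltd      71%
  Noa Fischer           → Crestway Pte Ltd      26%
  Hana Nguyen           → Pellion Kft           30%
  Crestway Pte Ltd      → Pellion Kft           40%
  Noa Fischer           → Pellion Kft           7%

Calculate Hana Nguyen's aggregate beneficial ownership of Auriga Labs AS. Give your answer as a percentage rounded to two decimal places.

Hana reaches Auriga along 2 paths.
Via Northlake → Crestway: 100% × 71% × 65% = 46.15%.
Via Northlake: 100% × 34% = 34%.
Total: 46.15% + 34% = 80.15%.

80.15%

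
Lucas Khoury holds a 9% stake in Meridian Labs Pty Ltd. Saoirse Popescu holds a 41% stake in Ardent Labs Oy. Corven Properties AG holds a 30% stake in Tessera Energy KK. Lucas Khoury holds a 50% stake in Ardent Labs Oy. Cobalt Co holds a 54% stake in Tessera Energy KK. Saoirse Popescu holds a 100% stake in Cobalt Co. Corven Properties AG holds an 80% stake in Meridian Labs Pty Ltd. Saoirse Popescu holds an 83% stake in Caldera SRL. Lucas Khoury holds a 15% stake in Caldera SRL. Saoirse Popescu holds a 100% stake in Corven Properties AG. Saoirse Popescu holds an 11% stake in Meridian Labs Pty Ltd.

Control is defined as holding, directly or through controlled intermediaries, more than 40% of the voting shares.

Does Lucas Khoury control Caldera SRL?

Lucas holds 50% of Ardent, so Lucas controls Ardent.
In Caldera, Lucas's side holds only 15%, not > 40%.
So Lucas does not control Caldera.

No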